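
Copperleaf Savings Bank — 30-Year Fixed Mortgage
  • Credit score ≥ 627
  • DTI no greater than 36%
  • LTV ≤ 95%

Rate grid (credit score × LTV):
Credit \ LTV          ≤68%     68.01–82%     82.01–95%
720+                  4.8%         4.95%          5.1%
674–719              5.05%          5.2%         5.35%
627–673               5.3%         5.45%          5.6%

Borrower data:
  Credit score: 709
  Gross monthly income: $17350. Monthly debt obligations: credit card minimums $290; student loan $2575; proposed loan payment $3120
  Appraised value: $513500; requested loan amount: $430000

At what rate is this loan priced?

Credit score 709 ≥ 627; Total monthly debts = (290 + 2,575 + 3,120) = 5,985. Debt-to-income = 5,985/17,350 = 34.5% — meets 36% limit
Loan-to-value = 430,000/513,500 = 83.7% — pass (95% max)
Credit 709 → row 674–719; LTV 83.7% → column 82.01–95%. Grid cell → 5.35%.

5.35%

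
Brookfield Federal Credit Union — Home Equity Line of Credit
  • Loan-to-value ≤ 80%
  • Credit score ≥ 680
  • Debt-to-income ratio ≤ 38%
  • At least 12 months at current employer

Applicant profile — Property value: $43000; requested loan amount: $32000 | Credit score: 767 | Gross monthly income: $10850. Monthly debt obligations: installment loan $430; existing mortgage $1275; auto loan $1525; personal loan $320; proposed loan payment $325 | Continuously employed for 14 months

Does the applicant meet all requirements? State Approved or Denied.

Approved

Loan-to-value = 32,000/43,000 = 74.4% — pass (80% max)
Credit score 767 ≥ 680 (meets)
Total monthly debts = (430 + 1,275 + 1,525 + 320 + 325) = 3,875. Debt-to-income = 3,875/10,850 = 35.7% — meets 38% limit
Employment 14 ≥ 12 months
All criteria satisfied.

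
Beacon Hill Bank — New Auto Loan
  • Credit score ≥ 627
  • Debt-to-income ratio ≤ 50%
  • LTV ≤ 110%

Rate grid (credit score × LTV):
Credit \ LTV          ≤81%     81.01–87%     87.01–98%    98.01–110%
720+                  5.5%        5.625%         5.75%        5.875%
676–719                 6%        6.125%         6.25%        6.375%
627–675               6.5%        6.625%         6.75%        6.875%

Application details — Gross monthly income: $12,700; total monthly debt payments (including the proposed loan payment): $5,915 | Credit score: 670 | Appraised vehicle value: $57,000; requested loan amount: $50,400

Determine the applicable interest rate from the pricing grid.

6.75%

Credit score 670 ≥ 627; DTI: 5,915 ÷ 12,700 = 46.6%, within the 50% cap
LTV = 50,400/57,000 = 88.4% ≤ 110%
Row: 670 falls in 627–675. Column: 88.4% falls in 87.01–98%. Rate = 6.75%.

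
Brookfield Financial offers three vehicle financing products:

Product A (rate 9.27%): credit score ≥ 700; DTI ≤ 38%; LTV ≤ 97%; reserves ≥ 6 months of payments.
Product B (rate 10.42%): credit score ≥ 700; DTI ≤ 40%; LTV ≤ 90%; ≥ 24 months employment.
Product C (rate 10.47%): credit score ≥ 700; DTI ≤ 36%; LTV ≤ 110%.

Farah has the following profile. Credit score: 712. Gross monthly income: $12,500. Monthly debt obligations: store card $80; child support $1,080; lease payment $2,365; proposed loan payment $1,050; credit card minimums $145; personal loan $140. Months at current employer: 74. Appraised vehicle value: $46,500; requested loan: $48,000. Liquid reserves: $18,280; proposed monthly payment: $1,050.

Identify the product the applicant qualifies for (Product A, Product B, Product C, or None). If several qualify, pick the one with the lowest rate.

Total debts = (80 + 1,080 + 2,365 + 1,050 + 145 + 140) = 4,860; DTI = 4,860/12,500 = 38.9%.
LTV = 48,000/46,500 = 103.2%.
Reserves = 18,280/1,050 = 17.4 months.
Product A: score 712 ≥ 700; DTI 38.9% > 38%; LTV 103.2% > 97%; reserves 17.4 ≥ 6 mo → does not qualify.
Product B: score 712 ≥ 700; DTI 38.9% ≤ 40%; LTV 103.2% > 90%; employment 74 ≥ 24 mo → does not qualify.
Product C: score 712 ≥ 700; DTI 38.9% > 36%; LTV 103.2% ≤ 110% → does not qualify.

None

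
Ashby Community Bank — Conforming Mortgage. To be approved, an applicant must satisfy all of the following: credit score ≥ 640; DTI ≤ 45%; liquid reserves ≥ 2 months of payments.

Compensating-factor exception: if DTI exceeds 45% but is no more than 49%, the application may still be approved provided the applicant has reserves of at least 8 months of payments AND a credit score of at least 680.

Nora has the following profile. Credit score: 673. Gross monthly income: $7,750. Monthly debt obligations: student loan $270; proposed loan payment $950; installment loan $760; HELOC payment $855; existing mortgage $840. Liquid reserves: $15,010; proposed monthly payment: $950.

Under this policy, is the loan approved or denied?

Credit score 673 ≥ 640 (meets base)
Total debts = (270 + 950 + 760 + 855 + 840) = 3,675. DTI = 3,675/7,750 = 47.4% > 45% — standard DTI limit exceeded.
Reserves = 15,010/950 = 15.8 months ≥ 2
47.4% falls in the override range (45%–49%), so the compensating-factor test applies.
Override check — reserves: 15.8 mo (ok); score: 673 (below 680).
Override conditions not both satisfied; exception does not apply.

Denied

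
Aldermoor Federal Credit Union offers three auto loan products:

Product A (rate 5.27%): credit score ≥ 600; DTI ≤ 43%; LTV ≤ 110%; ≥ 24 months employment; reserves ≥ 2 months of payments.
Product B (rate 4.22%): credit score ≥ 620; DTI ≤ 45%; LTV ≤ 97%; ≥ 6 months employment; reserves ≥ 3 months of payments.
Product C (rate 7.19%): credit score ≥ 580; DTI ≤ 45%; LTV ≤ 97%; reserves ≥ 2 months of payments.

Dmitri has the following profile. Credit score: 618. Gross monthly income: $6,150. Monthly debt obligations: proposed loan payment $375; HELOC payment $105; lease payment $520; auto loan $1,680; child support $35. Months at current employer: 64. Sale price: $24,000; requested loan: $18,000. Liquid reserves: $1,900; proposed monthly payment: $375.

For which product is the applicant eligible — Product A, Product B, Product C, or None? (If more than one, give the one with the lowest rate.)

Product C

Total debts = (375 + 105 + 520 + 1,680 + 35) = 2,715; DTI = 2,715/6,150 = 44.1%.
LTV = 18,000/24,000 = 75%.
Reserves = 1,900/375 = 5.1 months.
Product A: score 618 ≥ 600; DTI 44.1% > 43%; LTV 75% ≤ 110%; employment 64 ≥ 24 mo; reserves 5.1 ≥ 2 mo → does not qualify.
Product B: score 618 < 620; DTI 44.1% ≤ 45%; LTV 75% ≤ 97%; employment 64 ≥ 6 mo; reserves 5.1 ≥ 3 mo → does not qualify.
Product C: score 618 ≥ 580; DTI 44.1% ≤ 45%; LTV 75% ≤ 97%; reserves 5.1 ≥ 2 mo → qualifies.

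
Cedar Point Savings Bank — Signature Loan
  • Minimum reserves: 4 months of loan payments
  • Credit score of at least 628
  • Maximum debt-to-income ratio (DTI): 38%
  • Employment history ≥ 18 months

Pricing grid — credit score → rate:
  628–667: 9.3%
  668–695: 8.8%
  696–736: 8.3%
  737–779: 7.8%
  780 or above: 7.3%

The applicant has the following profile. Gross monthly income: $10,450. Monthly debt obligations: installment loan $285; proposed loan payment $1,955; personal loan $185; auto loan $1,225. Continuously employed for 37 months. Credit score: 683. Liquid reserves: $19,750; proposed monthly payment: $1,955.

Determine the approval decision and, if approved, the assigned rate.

Approved at 8.8%

Credit score 683 ≥ 628 (meets minimum)
Reserves: 19,750 ÷ 1,955 = 10.1 months (meets 4-month minimum)
Total monthly debts = (285 + 1,955 + 185 + 1,225) = 3,650. Debt-to-income = 3,650/10,450 = 34.9% — meets 38% limit
Employment 37 ≥ 18 months
All requirements met. Score 683 falls in the 668–695 tier → 8.8%.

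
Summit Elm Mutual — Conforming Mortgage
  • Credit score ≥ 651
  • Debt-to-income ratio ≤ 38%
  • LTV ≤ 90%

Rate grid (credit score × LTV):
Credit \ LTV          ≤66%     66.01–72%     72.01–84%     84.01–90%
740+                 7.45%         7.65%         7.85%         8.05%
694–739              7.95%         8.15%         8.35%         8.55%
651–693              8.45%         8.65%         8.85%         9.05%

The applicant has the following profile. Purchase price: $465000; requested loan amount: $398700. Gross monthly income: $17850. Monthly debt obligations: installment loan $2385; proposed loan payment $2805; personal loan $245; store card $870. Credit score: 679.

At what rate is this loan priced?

Credit score 679 ≥ 651; Total monthly debts = (2,385 + 2,805 + 245 + 870) = 6,305. DTI = 6,305/17,850 = 35.3% ≤ 38%
Loan-to-value = 398,700/465,000 = 85.7% — pass (90% max)
Credit 679 → row 651–693; LTV 85.7% → column 84.01–90%. Grid cell → 9.05%.

9.05%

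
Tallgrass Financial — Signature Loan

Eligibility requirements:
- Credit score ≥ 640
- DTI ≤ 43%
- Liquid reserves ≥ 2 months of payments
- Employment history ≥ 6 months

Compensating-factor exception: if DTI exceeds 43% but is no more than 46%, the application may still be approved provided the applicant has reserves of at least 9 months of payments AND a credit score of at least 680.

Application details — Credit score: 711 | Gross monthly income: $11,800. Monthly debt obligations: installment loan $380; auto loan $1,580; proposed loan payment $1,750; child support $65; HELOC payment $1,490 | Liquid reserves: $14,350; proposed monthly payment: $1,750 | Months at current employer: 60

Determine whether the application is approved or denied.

Credit score 711 ≥ 640 (meets base)
Total debts = (380 + 1,580 + 1,750 + 65 + 1,490) = 5,265. DTI: 5,265 ÷ 11,800 = 44.6%, over the 43% base limit.
Reserves = 14,350/1,750 = 8.2 months ≥ 2
Employment 60 ≥ 6 months
DTI 44.6% is within the 43%–46% exception band; checking compensating factors.
Override check — reserves: 8.2 mo (short of 9); score: 711 (ok).
Override conditions not both satisfied; exception does not apply.

Denied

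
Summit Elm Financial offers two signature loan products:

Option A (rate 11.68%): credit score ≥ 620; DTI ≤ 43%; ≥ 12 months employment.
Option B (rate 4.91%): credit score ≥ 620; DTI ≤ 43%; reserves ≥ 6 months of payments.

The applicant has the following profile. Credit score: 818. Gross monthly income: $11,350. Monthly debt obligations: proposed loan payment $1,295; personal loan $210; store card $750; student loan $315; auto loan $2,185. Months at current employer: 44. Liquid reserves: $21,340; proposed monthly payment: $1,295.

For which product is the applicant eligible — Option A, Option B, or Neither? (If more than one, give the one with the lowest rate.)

Option B

Total debts = (1,295 + 210 + 750 + 315 + 2,185) = 4,755; DTI = 4,755/11,350 = 41.9%.
Reserves = 21,340/1,295 = 16.5 months.
Option A: score 818 ≥ 620; DTI 41.9% ≤ 43%; employment 44 ≥ 12 mo → qualifies.
Option B: score 818 ≥ 620; DTI 41.9% ≤ 43%; reserves 16.5 ≥ 6 mo → qualifies.
Qualifying: Option A, Option B. Lowest rate is 4.91% → Option B.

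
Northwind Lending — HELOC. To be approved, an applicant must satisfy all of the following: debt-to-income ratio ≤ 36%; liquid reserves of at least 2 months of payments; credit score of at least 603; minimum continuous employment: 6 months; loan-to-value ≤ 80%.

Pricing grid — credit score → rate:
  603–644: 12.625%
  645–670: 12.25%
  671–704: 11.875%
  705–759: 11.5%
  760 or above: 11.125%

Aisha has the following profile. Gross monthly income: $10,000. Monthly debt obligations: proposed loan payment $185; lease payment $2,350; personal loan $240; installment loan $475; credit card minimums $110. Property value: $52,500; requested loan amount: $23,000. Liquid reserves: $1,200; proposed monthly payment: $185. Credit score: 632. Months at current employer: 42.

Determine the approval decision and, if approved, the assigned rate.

Approved at 12.625%

Credit score 632 ≥ 603 (meets minimum)
LTV: 23,000 ÷ 52,500 = 43.8%, within 80% cap
Employment 42 ≥ 6 months
Total monthly debts = (185 + 2,350 + 240 + 475 + 110) = 3,360. DTI: 3,360 ÷ 10,000 = 33.6%, within the 36% cap
Reserves = 1,200/185 = 6.5 months ≥ 2
All requirements met. Score 632 falls in the 603–644 tier → 12.625%.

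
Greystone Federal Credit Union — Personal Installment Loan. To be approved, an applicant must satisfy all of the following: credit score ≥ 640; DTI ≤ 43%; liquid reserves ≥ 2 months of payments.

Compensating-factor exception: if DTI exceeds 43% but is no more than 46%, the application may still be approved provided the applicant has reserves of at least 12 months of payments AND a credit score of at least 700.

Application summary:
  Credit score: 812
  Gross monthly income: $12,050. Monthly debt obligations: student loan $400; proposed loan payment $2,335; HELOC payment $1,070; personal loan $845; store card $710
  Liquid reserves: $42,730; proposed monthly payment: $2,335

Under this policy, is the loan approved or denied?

Credit score 812 ≥ 640 (meets base)
Total debts = (400 + 2,335 + 1,070 + 845 + 710) = 5,360. DTI: 5,360 ÷ 12,050 = 44.5%, over the 43% base limit.
Reserves: 42,730 ÷ 2,335 = 18.3 months (meets 2-month minimum)
DTI 44.5% is within the 43%–46% exception band; checking compensating factors.
Override check — reserves: 18.3 mo (ok); score: 812 (ok).
Both compensating conditions met → exception applies.

Approved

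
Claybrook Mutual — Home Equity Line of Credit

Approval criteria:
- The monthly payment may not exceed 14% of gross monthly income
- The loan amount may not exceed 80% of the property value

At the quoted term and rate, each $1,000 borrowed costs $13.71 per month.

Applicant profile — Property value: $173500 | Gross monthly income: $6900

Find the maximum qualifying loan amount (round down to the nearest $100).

Payment cap: 14% × $6,900 = $966/month.
At $13.71 per $1,000, that supports 966/13.71 × 1,000 ≈ $70,459 → $70,400.
LTV cap: 80% × $173,500 = $138,800 → $138,800.
Binding constraint: payment-to-income.

$70,400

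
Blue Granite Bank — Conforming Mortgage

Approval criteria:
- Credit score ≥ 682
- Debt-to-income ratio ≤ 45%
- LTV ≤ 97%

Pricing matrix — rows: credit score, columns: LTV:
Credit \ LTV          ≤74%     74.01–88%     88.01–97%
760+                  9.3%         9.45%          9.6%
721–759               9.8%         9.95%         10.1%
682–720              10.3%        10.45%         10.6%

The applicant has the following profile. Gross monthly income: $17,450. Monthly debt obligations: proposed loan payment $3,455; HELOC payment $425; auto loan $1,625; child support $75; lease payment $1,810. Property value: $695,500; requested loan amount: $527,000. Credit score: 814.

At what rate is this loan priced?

Credit score 814 ≥ 682; Total monthly debts = (3,455 + 425 + 1,625 + 75 + 1,810) = 7,390. DTI: 7,390 ÷ 17,450 = 42.3%, within the 45% cap
LTV: 527,000 ÷ 695,500 = 75.8%, within 97% cap
Credit 814 → row 760+; LTV 75.8% → column 74.01–88%. Grid cell → 9.45%.

9.45%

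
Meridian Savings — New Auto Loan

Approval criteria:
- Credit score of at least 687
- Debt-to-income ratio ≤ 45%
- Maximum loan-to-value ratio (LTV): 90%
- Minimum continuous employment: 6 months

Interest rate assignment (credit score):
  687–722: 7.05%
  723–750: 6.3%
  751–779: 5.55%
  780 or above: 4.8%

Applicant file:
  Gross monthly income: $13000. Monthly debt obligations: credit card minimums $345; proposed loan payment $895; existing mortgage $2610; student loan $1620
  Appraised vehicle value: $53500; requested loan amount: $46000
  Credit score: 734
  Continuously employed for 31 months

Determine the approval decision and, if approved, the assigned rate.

Approved at 6.3%

Credit score 734 ≥ 687 (meets minimum)
Loan-to-value = 46,000/53,500 = 86% — pass (90% max)
Employment 31 ≥ 6 months
Total monthly debts = (345 + 895 + 2,610 + 1,620) = 5,470. DTI = 5,470/13,000 = 42.1% ≤ 45%
All requirements met. Score 734 falls in the 723–750 tier → 6.3%.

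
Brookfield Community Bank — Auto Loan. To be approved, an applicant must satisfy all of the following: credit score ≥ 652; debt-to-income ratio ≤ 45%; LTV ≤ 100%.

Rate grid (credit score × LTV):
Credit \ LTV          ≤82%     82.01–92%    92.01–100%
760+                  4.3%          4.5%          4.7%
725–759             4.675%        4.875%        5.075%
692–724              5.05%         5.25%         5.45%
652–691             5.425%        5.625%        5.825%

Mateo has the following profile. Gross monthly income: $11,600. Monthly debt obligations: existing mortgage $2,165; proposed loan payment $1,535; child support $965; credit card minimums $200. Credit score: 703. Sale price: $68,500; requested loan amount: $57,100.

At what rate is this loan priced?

5.25%

Credit score 703 ≥ 652; Total monthly debts = (2,165 + 1,535 + 965 + 200) = 4,865. DTI = 4,865/11,600 = 41.9% ≤ 45%
Loan-to-value = 57,100/68,500 = 83.4% — pass (100% max)
Row: 703 falls in 692–724. Column: 83.4% falls in 82.01–92%. Rate = 5.25%.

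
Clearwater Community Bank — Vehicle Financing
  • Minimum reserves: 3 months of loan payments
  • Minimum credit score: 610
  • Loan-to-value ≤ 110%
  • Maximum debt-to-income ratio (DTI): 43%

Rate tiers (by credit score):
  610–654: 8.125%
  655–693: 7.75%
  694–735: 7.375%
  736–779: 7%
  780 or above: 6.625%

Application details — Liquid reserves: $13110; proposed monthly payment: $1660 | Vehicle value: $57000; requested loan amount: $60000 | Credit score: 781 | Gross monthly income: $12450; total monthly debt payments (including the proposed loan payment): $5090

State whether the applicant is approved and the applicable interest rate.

Approved at 6.625%

Credit score 781 ≥ 610 (meets minimum)
Reserves: 13,110 ÷ 1,660 = 7.9 months (meets 3-month minimum)
DTI: 5,090 ÷ 12,450 = 40.9%, within the 43% cap
LTV = 60,000/57,000 = 105.3% ≤ 110%
All requirements met. Score 781 falls in the 780 or above tier → 6.625%.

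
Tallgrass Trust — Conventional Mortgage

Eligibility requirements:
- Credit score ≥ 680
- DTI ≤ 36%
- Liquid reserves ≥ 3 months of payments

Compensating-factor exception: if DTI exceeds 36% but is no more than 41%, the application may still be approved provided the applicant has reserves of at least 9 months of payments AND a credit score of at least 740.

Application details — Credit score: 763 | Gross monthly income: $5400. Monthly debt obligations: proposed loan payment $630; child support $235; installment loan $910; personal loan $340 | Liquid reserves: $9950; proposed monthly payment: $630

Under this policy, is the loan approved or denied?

Credit score 763 ≥ 680 (meets base)
Total debts = (630 + 235 + 910 + 340) = 2,115. DTI = 2,115/5,400 = 39.2% > 36% — standard DTI limit exceeded.
Reserves: 9,950 ÷ 630 = 15.8 months (meets 3-month minimum)
DTI 39.2% is within the 36%–41% exception band; checking compensating factors.
Reserves 15.8 ≥ 9 months; credit score 763 ≥ 740.
Both override conditions satisfied; DTI exception granted.

Approved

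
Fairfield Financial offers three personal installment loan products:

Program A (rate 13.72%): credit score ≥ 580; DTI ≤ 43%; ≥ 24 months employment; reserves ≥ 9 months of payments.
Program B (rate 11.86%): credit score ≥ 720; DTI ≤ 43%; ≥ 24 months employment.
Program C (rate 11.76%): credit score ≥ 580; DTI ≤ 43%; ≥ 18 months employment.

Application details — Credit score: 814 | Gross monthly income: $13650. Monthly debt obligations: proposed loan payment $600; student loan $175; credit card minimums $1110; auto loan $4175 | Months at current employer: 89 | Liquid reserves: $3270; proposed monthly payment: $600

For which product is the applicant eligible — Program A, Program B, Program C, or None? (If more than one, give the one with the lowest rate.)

Total debts = (600 + 175 + 1,110 + 4,175) = 6,060; DTI = 6,060/13,650 = 44.4%.
Reserves = 3,270/600 = 5.5 months.
Program A: score 814 ≥ 580; DTI 44.4% > 43%; employment 89 ≥ 24 mo; reserves 5.5 < 9 mo → does not qualify.
Program B: score 814 ≥ 720; DTI 44.4% > 43%; employment 89 ≥ 24 mo → does not qualify.
Program C: score 814 ≥ 580; DTI 44.4% > 43%; employment 89 ≥ 18 mo → does not qualify.

None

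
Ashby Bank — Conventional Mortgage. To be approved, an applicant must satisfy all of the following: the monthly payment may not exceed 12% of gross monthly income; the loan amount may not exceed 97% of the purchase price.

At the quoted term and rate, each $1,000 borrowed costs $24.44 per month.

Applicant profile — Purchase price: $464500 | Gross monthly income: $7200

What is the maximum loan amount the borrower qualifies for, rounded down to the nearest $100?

$35,300

Payment cap: 12% × $7,200 = $864/month.
At $24.44 per $1,000, that supports 864/24.44 × 1,000 ≈ $35,351 → $35,300.
LTV cap: 97% × $464,500 = $450,565 → $450,500.
Binding constraint: payment-to-income.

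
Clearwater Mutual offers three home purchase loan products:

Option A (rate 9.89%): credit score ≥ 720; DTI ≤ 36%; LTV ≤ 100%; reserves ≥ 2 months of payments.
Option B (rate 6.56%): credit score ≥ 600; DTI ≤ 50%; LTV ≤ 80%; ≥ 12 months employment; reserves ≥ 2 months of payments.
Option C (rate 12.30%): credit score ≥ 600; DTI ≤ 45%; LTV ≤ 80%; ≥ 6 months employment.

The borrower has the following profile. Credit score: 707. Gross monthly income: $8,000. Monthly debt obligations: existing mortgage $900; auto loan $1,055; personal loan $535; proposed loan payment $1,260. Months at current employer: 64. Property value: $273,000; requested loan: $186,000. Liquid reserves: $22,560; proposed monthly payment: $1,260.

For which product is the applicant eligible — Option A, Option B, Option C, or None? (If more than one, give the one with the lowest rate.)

Total debts = (900 + 1,055 + 535 + 1,260) = 3,750; DTI = 3,750/8,000 = 46.9%.
LTV = 186,000/273,000 = 68.1%.
Reserves = 22,560/1,260 = 17.9 months.
Option A: score 707 < 720; DTI 46.9% > 36%; LTV 68.1% ≤ 100%; reserves 17.9 ≥ 2 mo → does not qualify.
Option B: score 707 ≥ 600; DTI 46.9% ≤ 50%; LTV 68.1% ≤ 80%; employment 64 ≥ 12 mo; reserves 17.9 ≥ 2 mo → qualifies.
Option C: score 707 ≥ 600; DTI 46.9% > 45%; LTV 68.1% ≤ 80%; employment 64 ≥ 6 mo → does not qualify.

Option B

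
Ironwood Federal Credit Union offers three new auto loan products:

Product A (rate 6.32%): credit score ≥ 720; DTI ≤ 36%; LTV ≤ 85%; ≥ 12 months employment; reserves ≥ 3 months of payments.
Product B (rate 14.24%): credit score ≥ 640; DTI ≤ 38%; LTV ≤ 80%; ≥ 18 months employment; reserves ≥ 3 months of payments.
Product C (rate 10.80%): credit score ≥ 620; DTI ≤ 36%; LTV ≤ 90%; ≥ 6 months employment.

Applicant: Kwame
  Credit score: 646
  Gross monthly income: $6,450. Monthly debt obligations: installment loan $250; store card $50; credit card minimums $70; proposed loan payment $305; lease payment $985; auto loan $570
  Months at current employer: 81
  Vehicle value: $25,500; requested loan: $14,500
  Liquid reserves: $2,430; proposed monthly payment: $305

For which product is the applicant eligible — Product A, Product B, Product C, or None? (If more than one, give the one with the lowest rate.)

Product C

Total debts = (250 + 50 + 70 + 305 + 985 + 570) = 2,230; DTI = 2,230/6,450 = 34.6%.
LTV = 14,500/25,500 = 56.9%.
Reserves = 2,430/305 = 8.0 months.
Product A: score 646 < 720; DTI 34.6% ≤ 36%; LTV 56.9% ≤ 85%; employment 81 ≥ 12 mo; reserves 8.0 ≥ 3 mo → does not qualify.
Product B: score 646 ≥ 640; DTI 34.6% ≤ 38%; LTV 56.9% ≤ 80%; employment 81 ≥ 18 mo; reserves 8.0 ≥ 3 mo → qualifies.
Product C: score 646 ≥ 620; DTI 34.6% ≤ 36%; LTV 56.9% ≤ 90%; employment 81 ≥ 6 mo → qualifies.
Qualifying: Product B, Product C. Lowest rate is 10.80% → Product C.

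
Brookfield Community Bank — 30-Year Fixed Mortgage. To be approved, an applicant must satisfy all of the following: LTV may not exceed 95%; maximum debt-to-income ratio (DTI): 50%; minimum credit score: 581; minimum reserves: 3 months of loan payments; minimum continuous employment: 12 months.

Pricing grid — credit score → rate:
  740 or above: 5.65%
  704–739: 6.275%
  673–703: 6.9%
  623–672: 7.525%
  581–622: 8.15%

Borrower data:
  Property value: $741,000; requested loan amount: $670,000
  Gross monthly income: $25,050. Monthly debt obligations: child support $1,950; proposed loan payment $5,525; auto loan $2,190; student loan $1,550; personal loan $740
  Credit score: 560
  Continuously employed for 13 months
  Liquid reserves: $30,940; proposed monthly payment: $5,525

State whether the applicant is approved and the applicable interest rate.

Credit score 560 < 581 (below minimum)
Employment 13 ≥ 12 months
LTV: 670,000 ÷ 741,000 = 90.4%, within 95% cap
Reserves = 30,940/5,525 = 5.6 months ≥ 3
Total monthly debts = (1,950 + 5,525 + 2,190 + 1,550 + 740) = 11,955. DTI = 11,955/25,050 = 47.7% ≤ 50%
Not all requirements met → denied.

Denied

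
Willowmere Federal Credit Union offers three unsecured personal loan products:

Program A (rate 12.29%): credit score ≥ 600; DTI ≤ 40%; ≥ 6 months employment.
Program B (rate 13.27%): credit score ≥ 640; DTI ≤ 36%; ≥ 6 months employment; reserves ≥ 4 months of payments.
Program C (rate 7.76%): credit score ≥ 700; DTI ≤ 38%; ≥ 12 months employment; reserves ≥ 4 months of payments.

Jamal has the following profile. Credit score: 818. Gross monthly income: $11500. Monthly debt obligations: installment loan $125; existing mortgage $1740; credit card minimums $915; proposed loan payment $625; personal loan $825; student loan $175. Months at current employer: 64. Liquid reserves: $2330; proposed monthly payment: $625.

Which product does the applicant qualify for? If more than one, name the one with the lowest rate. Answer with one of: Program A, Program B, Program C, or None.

Total debts = (125 + 1,740 + 915 + 625 + 825 + 175) = 4,405; DTI = 4,405/11,500 = 38.3%.
Reserves = 2,330/625 = 3.7 months.
Program A: score 818 ≥ 600; DTI 38.3% ≤ 40%; employment 64 ≥ 6 mo → qualifies.
Program B: score 818 ≥ 640; DTI 38.3% > 36%; employment 64 ≥ 6 mo; reserves 3.7 < 4 mo → does not qualify.
Program C: score 818 ≥ 700; DTI 38.3% > 38%; employment 64 ≥ 12 mo; reserves 3.7 < 4 mo → does not qualify.

Program A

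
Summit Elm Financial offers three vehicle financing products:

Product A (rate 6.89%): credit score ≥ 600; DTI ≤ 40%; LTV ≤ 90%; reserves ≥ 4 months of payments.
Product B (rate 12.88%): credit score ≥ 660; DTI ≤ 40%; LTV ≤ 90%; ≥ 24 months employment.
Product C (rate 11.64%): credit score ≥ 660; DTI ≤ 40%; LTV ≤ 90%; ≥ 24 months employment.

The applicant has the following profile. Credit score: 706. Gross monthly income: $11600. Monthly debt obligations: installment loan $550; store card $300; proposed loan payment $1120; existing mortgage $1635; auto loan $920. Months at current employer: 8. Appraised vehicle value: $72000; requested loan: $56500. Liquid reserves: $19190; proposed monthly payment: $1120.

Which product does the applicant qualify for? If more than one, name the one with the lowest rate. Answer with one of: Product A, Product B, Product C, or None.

Total debts = (550 + 300 + 1,120 + 1,635 + 920) = 4,525; DTI = 4,525/11,600 = 39%.
LTV = 56,500/72,000 = 78.5%.
Reserves = 19,190/1,120 = 17.1 months.
Product A: score 706 ≥ 600; DTI 39% ≤ 40%; LTV 78.5% ≤ 90%; reserves 17.1 ≥ 4 mo → qualifies.
Product B: score 706 ≥ 660; DTI 39% ≤ 40%; LTV 78.5% ≤ 90%; employment 8 < 24 mo → does not qualify.
Product C: score 706 ≥ 660; DTI 39% ≤ 40%; LTV 78.5% ≤ 90%; employment 8 < 24 mo → does not qualify.

Product A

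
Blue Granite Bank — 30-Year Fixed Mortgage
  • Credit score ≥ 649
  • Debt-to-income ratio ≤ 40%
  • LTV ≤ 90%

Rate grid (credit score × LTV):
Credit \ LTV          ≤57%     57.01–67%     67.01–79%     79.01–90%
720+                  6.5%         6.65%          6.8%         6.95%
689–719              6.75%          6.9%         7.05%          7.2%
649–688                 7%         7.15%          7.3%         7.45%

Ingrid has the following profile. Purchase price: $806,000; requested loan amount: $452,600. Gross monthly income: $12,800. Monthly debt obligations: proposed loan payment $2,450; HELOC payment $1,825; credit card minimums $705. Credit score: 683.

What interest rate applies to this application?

Credit score 683 ≥ 649; Total monthly debts = (2,450 + 1,825 + 705) = 4,980. DTI: 4,980 ÷ 12,800 = 38.9%, within the 40% cap
LTV: 452,600 ÷ 806,000 = 56.2%, within 90% cap
Credit 683 → row 649–688; LTV 56.2% → column ≤57%. Grid cell → 7%.

7%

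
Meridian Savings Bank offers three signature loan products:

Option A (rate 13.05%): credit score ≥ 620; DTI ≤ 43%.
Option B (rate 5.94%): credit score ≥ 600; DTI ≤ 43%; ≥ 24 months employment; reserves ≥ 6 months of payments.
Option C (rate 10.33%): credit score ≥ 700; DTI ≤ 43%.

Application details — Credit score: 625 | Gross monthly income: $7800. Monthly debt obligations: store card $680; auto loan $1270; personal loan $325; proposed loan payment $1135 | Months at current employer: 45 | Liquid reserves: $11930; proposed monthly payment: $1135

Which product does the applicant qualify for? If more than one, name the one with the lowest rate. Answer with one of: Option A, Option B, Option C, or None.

None

Total debts = (680 + 1,270 + 325 + 1,135) = 3,410; DTI = 3,410/7,800 = 43.7%.
Reserves = 11,930/1,135 = 10.5 months.
Option A: score 625 ≥ 620; DTI 43.7% > 43% → does not qualify.
Option B: score 625 ≥ 600; DTI 43.7% > 43%; employment 45 ≥ 24 mo; reserves 10.5 ≥ 6 mo → does not qualify.
Option C: score 625 < 700; DTI 43.7% > 43% → does not qualify.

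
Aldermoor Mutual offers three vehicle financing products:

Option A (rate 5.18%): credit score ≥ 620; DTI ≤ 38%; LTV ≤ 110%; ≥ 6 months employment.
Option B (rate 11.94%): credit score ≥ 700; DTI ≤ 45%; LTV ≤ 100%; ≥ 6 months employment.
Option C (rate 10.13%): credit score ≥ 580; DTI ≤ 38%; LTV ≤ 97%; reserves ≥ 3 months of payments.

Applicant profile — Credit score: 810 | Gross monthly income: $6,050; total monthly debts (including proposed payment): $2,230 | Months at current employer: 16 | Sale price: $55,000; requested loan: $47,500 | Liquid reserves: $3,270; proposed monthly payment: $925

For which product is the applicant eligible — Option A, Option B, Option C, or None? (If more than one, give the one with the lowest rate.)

DTI = 2,230/6,050 = 36.9%.
LTV = 47,500/55,000 = 86.4%.
Reserves = 3,270/925 = 3.5 months.
Option A: score 810 ≥ 620; DTI 36.9% ≤ 38%; LTV 86.4% ≤ 110%; employment 16 ≥ 6 mo → qualifies.
Option B: score 810 ≥ 700; DTI 36.9% ≤ 45%; LTV 86.4% ≤ 100%; employment 16 ≥ 6 mo → qualifies.
Option C: score 810 ≥ 580; DTI 36.9% ≤ 38%; LTV 86.4% ≤ 97%; reserves 3.5 ≥ 3 mo → qualifies.
Qualifying: Option A, Option B, Option C. Lowest rate is 5.18% → Option A.

Option A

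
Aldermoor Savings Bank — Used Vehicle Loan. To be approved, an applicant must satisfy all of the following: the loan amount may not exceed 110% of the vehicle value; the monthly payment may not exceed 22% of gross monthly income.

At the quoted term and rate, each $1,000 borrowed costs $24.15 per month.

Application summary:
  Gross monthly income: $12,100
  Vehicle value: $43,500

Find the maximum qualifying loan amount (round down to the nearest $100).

Payment cap: 22% × $12,100 = $2,662/month.
At $24.15 per $1,000, that supports 2,662/24.15 × 1,000 ≈ $110,227 → $110,200.
LTV cap: 110% × $43,500 = $47,850 → $47,800.
Binding constraint: loan-to-value.

$47,800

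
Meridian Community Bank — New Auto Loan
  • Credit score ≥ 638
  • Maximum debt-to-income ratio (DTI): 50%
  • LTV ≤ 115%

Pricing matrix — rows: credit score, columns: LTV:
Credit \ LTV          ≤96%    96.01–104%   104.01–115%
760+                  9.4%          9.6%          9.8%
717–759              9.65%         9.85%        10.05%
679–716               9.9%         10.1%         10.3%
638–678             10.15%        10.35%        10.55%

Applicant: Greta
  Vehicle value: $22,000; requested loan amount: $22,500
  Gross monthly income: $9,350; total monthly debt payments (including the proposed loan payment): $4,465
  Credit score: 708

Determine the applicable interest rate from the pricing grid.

10.1%

Credit score 708 ≥ 638; Debt-to-income = 4,465/9,350 = 47.8% — meets 50% limit
Loan-to-value = 22,500/22,000 = 102.3% — pass (115% max)
Score 708 is in the 679–716 band; LTV 102.3% is in the 96.01–104% band → 10.1%.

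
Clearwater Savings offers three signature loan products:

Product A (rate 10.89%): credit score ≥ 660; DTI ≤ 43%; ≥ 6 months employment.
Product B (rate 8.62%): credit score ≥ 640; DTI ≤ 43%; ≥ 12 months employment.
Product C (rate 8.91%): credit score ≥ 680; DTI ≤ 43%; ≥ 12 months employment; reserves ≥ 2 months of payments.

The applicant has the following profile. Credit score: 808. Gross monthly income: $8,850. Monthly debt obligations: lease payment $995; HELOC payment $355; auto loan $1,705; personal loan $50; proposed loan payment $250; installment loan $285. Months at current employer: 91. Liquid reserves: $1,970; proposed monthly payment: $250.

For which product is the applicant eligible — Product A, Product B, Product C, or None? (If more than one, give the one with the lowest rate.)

Total debts = (995 + 355 + 1,705 + 50 + 250 + 285) = 3,640; DTI = 3,640/8,850 = 41.1%.
Reserves = 1,970/250 = 7.9 months.
Product A: score 808 ≥ 660; DTI 41.1% ≤ 43%; employment 91 ≥ 6 mo → qualifies.
Product B: score 808 ≥ 640; DTI 41.1% ≤ 43%; employment 91 ≥ 12 mo → qualifies.
Product C: score 808 ≥ 680; DTI 41.1% ≤ 43%; employment 91 ≥ 12 mo; reserves 7.9 ≥ 2 mo → qualifies.
Qualifying: Product A, Product B, Product C. Lowest rate is 8.62% → Product B.

Product B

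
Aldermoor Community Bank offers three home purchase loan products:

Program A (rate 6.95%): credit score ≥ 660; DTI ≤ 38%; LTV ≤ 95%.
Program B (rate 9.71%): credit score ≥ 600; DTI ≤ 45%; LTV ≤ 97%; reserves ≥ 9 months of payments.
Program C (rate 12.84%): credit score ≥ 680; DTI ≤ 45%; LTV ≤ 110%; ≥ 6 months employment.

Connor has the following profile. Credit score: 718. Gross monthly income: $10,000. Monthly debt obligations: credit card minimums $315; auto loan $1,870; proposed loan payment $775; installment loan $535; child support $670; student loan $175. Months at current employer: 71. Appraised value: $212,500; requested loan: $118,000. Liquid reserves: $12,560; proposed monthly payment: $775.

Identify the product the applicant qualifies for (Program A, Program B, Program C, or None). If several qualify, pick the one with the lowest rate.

Program B

Total debts = (315 + 1,870 + 775 + 535 + 670 + 175) = 4,340; DTI = 4,340/10,000 = 43.4%.
LTV = 118,000/212,500 = 55.5%.
Reserves = 12,560/775 = 16.2 months.
Program A: score 718 ≥ 660; DTI 43.4% > 38%; LTV 55.5% ≤ 95% → does not qualify.
Program B: score 718 ≥ 600; DTI 43.4% ≤ 45%; LTV 55.5% ≤ 97%; reserves 16.2 ≥ 9 mo → qualifies.
Program C: score 718 ≥ 680; DTI 43.4% ≤ 45%; LTV 55.5% ≤ 110%; employment 71 ≥ 6 mo → qualifies.
Qualifying: Program B, Program C. Lowest rate is 9.71% → Program B.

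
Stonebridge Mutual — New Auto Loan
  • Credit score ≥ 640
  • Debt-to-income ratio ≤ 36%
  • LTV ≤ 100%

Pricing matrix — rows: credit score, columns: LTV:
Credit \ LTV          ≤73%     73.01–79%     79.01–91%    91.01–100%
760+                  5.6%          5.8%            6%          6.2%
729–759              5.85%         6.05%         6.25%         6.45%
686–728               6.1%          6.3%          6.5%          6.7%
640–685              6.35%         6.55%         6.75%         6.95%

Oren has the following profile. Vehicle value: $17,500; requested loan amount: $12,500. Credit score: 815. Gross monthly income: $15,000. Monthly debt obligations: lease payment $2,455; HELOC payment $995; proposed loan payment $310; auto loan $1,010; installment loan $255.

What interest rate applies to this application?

Credit score 815 ≥ 640; Total monthly debts = (2,455 + 995 + 310 + 1,010 + 255) = 5,025. Debt-to-income = 5,025/15,000 = 33.5% — meets 36% limit
LTV: 12,500 ÷ 17,500 = 71.4%, within 100% cap
Score 815 is in the 760+ band; LTV 71.4% is in the ≤73% band → 5.6%.

5.6%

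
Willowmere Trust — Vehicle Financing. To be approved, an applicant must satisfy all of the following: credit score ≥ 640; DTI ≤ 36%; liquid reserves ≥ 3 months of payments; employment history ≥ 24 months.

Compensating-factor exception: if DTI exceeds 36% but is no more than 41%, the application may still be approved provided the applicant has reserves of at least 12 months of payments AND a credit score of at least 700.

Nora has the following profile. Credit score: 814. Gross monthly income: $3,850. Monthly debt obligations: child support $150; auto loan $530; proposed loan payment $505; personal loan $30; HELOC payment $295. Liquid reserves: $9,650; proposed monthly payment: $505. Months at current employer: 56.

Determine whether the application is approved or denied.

Credit score 814 ≥ 640 (meets base)
Total debts = (150 + 530 + 505 + 30 + 295) = 1,510. DTI = 1,510/3,850 = 39.2% > 36% — standard DTI limit exceeded.
Liquid reserves cover 9,650/505 = 19.1 months — ≥ 3 required
Employment 56 ≥ 24 months
DTI 39.2% is within the 36%–41% exception band; checking compensating factors.
Override check — reserves: 19.1 mo (ok); score: 814 (ok).
Both override conditions satisfied; DTI exception granted.

Approved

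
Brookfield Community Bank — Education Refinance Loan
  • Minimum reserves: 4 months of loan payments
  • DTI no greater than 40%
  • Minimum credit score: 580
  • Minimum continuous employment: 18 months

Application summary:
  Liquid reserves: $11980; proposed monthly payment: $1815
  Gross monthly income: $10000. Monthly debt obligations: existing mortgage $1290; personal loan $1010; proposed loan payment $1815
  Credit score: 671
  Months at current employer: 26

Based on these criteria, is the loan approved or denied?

Reserves: 11,980 ÷ 1,815 = 6.6 months (meets 4-month minimum)
Total monthly debts = (1,290 + 1,010 + 1,815) = 4,115. DTI: 4,115 ÷ 10,000 = 41.1%, exceeds the 40% cap
Credit score 671 ≥ 580 (meets)
Employment 26 ≥ 18 months
Fails on DTI.

Denied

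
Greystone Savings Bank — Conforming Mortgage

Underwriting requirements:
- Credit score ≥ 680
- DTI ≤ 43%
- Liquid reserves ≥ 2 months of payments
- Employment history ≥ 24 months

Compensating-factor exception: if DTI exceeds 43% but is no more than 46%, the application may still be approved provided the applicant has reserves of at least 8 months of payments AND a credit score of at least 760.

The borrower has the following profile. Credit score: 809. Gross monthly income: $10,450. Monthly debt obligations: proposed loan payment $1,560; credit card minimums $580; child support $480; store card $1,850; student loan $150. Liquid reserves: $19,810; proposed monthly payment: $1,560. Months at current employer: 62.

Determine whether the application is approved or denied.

Approved

Credit score 809 ≥ 680 (meets base)
Total debts = (1,560 + 580 + 480 + 1,850 + 150) = 4,620. DTI: 4,620 ÷ 10,450 = 44.2%, over the 43% base limit.
Reserves: 19,810 ÷ 1,560 = 12.7 months (meets 2-month minimum)
Employment 62 ≥ 24 months
DTI 44.2% is within the 43%–46% exception band; checking compensating factors.
Override check — reserves: 12.7 mo (ok); score: 809 (ok).
Both compensating conditions met → exception applies.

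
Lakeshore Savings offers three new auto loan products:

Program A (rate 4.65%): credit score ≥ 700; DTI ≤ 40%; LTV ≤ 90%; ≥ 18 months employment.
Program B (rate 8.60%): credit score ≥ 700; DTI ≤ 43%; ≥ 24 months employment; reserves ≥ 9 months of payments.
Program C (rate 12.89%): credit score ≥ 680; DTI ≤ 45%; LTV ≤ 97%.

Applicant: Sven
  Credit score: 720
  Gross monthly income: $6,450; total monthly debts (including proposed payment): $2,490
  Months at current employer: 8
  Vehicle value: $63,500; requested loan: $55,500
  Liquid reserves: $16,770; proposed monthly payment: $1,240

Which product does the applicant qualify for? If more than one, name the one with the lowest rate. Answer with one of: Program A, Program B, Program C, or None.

DTI = 2,490/6,450 = 38.6%.
LTV = 55,500/63,500 = 87.4%.
Reserves = 16,770/1,240 = 13.5 months.
Program A: score 720 ≥ 700; DTI 38.6% ≤ 40%; LTV 87.4% ≤ 90%; employment 8 < 18 mo → does not qualify.
Program B: score 720 ≥ 700; DTI 38.6% ≤ 43%; employment 8 < 24 mo; reserves 13.5 ≥ 9 mo → does not qualify.
Program C: score 720 ≥ 680; DTI 38.6% ≤ 45%; LTV 87.4% ≤ 97% → qualifies.

Program C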